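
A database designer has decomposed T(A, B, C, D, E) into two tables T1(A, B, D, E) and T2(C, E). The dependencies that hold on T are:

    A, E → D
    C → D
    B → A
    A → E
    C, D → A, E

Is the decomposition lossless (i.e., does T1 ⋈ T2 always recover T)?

No

Common attributes: T1 ∩ T2 = {E}.
No dependency enlarges {E}, so (E)⁺ = {E}.
The closure contains neither all of T1 = {A, B, D, E} nor all of T2 = {C, E}, so the common attributes are not a superkey of either fragment. The join is lossy.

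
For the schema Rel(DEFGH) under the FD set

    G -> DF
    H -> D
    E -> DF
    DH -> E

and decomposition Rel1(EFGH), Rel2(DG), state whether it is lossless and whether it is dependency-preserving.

lossless but not dependency-preserving

Lossless test: (G)⁺ = {DFG}, which contains all of one fragment — lossless.
Dependency preservation: the restricted closure of {H} across the fragments never reaches {D}, so H → D cannot be enforced without a join — not preserved.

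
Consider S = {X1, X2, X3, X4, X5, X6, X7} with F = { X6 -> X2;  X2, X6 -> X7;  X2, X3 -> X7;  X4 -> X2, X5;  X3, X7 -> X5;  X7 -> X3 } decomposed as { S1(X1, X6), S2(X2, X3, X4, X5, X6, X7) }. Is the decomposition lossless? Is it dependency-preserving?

Lossless test: (X6)⁺ = {X2, X3, X5, X6, X7}, which is a superkey of neither fragment — lossy.
Dependency preservation: every FD's attributes lie within a single fragment, so each can be enforced locally — preserved.

lossy but dependency-preserving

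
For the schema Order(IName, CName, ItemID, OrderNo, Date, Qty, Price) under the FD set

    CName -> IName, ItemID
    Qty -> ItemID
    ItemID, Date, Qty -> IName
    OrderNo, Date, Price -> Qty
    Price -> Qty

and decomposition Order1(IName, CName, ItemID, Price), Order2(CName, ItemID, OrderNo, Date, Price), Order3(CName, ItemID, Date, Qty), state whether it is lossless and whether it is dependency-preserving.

lossy and not dependency-preserving

Lossless test (chase): Rows 1 and 2 agree on CName; apply CName→IName, ItemID and equate their IName, ItemID entries. Rows 1 and 3 agree on CName; apply CName→IName, ItemID and equate their IName, ItemID entries. Rows 1 and 2 agree on Price; apply Price→Qty and equate their Qty entries. No row becomes fully distinguished — the join is lossy.
Dependency preservation: the restricted closure of {ItemID, Date, Qty} across the fragments never reaches {IName}, so ItemID, Date, Qty → IName cannot be enforced without a join — not preserved.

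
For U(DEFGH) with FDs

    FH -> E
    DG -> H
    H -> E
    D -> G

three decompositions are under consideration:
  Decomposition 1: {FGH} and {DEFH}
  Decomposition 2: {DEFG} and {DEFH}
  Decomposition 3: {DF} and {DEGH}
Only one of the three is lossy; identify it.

Decomposition 1: common = {FH}, closure = {EFH} → lossy.
Decomposition 2: common = {DEF}, closure = {DEFGH} → lossless.
Decomposition 3: common = {D}, closure = {DEGH} → lossless.

Decomposition 1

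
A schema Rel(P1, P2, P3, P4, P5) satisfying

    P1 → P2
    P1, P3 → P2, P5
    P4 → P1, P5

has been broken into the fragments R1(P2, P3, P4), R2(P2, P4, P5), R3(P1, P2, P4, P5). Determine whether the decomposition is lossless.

Chase test. Columns are P1, P2, P3, P4, P5; row i has aⱼ where attribute j ∈ Ri, else bᵢⱼ.
Initial tableau (one row per fragment):
  row 1: b11 a2 a3 a4 b15
  row 2: b21 a2 b23 a4 a5
  row 3: a1 a2 b33 a4 a5
Rows 1 and 2 agree on P4; apply P4→P1, P5 and equate their P1, P5 entries.
Rows 1 and 3 agree on P4; apply P4→P1, P5 and equate their P1, P5 entries.
Row 1 is now all distinguished symbols — the join is lossless.

Yes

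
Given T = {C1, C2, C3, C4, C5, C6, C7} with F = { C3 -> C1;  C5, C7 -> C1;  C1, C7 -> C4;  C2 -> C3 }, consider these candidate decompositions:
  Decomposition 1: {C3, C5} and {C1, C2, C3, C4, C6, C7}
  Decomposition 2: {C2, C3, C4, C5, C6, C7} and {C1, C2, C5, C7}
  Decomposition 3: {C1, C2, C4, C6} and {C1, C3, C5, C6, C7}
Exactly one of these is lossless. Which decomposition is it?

Decomposition 2

Decomposition 1: common = {C3}, closure = {C1, C3} → lossy.
Decomposition 2: common = {C2, C5, C7}, closure = {C1, C2, C3, C4, C5, C7} → lossless.
Decomposition 3: common = {C1, C6}, closure = {C1, C6} → lossy.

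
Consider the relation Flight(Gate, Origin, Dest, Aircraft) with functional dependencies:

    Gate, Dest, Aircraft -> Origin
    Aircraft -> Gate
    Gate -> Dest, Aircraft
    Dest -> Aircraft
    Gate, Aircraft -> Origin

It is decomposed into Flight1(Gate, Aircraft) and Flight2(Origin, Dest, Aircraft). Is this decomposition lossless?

Yes

Common attributes: Flight1 ∩ Flight2 = {Aircraft}.
Closure of {Aircraft}: Aircraft → Gate applies, adding Gate; Gate → Dest, Aircraft applies, adding Dest; Gate, Aircraft → Origin applies, adding Origin. So (Aircraft)⁺ = {Gate, Origin, Dest, Aircraft}.
This closure contains every attribute of Flight1, so Flight1 ∩ Flight2 → Flight1. The join is lossless.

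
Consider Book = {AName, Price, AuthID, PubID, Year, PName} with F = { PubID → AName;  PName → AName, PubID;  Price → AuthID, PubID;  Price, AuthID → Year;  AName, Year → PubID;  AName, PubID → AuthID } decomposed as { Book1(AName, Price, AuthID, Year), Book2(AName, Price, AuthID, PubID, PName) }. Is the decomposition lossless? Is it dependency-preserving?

lossless but not dependency-preserving

Lossless test: (AName, Price, AuthID)⁺ = {AName, Price, AuthID, PubID, Year}, which contains all of one fragment — lossless.
Dependency preservation: the restricted closure of {AName, Year} across the fragments never reaches {PubID}, so AName, Year → PubID cannot be enforced without a join — not preserved.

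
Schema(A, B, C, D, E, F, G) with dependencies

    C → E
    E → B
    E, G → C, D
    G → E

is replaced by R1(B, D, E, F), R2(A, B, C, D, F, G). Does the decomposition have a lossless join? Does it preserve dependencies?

lossy and not dependency-preserving

Lossless test: (B, D, F)⁺ = {B, D, F}, which is a superkey of neither fragment — lossy.
Dependency preservation: the restricted closure of {C} across the fragments never reaches {E}, so C → E cannot be enforced without a join — not preserved.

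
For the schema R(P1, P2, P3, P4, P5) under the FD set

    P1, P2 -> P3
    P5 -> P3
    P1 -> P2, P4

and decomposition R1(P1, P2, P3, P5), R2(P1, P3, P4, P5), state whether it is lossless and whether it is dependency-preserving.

Lossless test: (P1, P3, P5)⁺ = {P1, P2, P3, P4, P5}, which contains all of one fragment — lossless.
Dependency preservation: P1 → P2, P4 is not contained in any single fragment, but the restricted closure of its left-hand side across the fragments still reaches the right-hand side; the remaining FDs each lie inside some fragment. All dependencies are preserved.

lossless and dependency-preserving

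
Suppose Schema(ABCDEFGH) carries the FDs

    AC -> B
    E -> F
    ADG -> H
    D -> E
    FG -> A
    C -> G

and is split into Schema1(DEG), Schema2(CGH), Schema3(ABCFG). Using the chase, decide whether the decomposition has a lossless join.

No

Chase test. Columns are ABCDEFGH; row i has aⱼ where attribute j ∈ Schemai, else bᵢⱼ.
Initial tableau (one row per fragment):
  row 1: b11 b12 b13 a4 a5 b16 a7 b18
  row 2: b21 b22 a3 b24 b25 b26 a7 a8
  row 3: a1 a2 a3 b34 b35 a6 a7 b38
No row becomes fully distinguished — the join is lossy.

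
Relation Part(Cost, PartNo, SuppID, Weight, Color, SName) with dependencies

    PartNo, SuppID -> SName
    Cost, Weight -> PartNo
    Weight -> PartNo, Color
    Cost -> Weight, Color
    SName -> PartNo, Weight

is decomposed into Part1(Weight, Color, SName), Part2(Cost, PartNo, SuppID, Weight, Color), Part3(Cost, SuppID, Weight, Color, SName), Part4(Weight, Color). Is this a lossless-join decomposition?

Chase test. Columns are Cost, PartNo, SuppID, Weight, Color, SName; row i has aⱼ where attribute j ∈ Parti, else bᵢⱼ.
Initial tableau (one row per fragment):
  row 1: b11 b12 b13 a4 a5 a6
  row 2: a1 a2 a3 a4 a5 b26
  row 3: a1 b32 a3 a4 a5 a6
  row 4: b41 b42 b43 a4 a5 b46
Rows 2 and 3 agree on Cost, Weight; apply Cost, Weight→PartNo and equate their PartNo entries.
Rows 1 and 2 agree on Weight; apply Weight→PartNo, Color and equate their PartNo, Color entries.
Rows 1 and 4 agree on Weight; apply Weight→PartNo, Color and equate their PartNo, Color entries.
Rows 2 and 3 agree on PartNo, SuppID; apply PartNo, SuppID→SName and equate their SName entries.
Row 2 is now all distinguished symbols — the join is lossless.

Yes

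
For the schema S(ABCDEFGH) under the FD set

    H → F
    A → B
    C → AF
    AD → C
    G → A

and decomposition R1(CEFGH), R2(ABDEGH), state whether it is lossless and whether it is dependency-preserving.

lossy and not dependency-preserving

Lossless test: (EGH)⁺ = {ABEFGH}, which is a superkey of neither fragment — lossy.
Dependency preservation: the restricted closure of {C} across the fragments never reaches {AF}, so C → AF cannot be enforced without a join — not preserved.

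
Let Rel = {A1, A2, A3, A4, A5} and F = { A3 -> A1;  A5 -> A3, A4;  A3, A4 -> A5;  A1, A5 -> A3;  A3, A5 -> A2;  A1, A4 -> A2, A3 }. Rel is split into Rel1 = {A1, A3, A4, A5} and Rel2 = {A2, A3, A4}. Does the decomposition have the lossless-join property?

Yes

Common attributes: Rel1 ∩ Rel2 = {A3, A4}.
Closure of {A3, A4}: A3 → A1 applies, adding A1; A3, A4 → A5 applies, adding A5; A3, A5 → A2 applies, adding A2. So (A3, A4)⁺ = {A1, A2, A3, A4, A5}.
This closure contains every attribute of Rel1, so Rel1 ∩ Rel2 → Rel1. The join is lossless.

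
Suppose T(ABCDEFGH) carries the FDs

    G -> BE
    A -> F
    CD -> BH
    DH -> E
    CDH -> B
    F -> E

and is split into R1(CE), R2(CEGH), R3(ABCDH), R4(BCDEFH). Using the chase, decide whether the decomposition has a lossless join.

No

Chase test. Columns are ABCDEFGH; row i has aⱼ where attribute j ∈ Ri, else bᵢⱼ.
Initial tableau (one row per fragment):
  row 1: b11 b12 a3 b14 a5 b16 b17 b18
  row 2: b21 b22 a3 b24 a5 b26 a7 a8
  row 3: a1 a2 a3 a4 b35 b36 b37 a8
  row 4: b41 a2 a3 a4 a5 a6 b47 a8
Rows 3 and 4 agree on DH; apply DH→E and equate their E entries.
No row becomes fully distinguished — the join is lossy.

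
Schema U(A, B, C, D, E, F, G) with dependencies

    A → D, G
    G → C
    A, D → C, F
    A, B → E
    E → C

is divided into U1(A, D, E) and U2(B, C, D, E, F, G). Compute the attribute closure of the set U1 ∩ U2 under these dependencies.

C, D, E

U1 ∩ U2 = {D, E}.
E → C applies, adding C
Closure: {C, D, E}.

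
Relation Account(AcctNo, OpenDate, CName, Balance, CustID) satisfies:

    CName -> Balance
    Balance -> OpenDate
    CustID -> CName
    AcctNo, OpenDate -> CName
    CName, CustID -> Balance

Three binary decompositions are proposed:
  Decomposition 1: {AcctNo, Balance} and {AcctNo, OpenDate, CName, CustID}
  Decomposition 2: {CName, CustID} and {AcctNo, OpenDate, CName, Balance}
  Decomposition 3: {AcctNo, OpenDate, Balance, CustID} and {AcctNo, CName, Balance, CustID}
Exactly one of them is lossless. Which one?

Decomposition 3

Decomposition 1: common = {AcctNo}, closure = {AcctNo} → lossy.
Decomposition 2: common = {CName}, closure = {OpenDate, CName, Balance} → lossy.
Decomposition 3: common = {AcctNo, Balance, CustID}, closure = {AcctNo, OpenDate, CName, Balance, CustID} → lossless.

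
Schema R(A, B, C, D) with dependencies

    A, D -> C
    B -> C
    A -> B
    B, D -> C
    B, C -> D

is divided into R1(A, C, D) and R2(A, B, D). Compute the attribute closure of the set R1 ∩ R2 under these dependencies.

A, B, C, D

R1 ∩ R2 = {A, D}.
A, D → C applies, adding C
A → B applies, adding B
Closure: {A, B, C, D}.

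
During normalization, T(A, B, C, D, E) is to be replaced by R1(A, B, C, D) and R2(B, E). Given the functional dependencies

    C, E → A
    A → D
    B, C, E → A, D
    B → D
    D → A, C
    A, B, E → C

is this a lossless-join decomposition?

Yes

Common attributes: R1 ∩ R2 = {B}.
Closure of {B}: B → D applies, adding D; D → A, C applies, adding A, C. So (B)⁺ = {A, B, C, D}.
This closure contains every attribute of R1, so R1 ∩ R2 → R1. The join is lossless.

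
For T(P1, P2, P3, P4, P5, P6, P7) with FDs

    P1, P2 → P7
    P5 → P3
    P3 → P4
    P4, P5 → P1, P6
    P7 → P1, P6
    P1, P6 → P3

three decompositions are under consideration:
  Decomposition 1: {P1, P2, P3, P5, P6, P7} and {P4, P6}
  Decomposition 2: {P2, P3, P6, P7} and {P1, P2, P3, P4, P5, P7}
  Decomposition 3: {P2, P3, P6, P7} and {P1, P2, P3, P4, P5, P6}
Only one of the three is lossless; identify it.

Decomposition 1: common = {P6}, closure = {P6} → lossy.
Decomposition 2: common = {P2, P3, P7}, closure = {P1, P2, P3, P4, P6, P7} → lossless.
Decomposition 3: common = {P2, P3, P6}, closure = {P2, P3, P4, P6} → lossy.

Decomposition 2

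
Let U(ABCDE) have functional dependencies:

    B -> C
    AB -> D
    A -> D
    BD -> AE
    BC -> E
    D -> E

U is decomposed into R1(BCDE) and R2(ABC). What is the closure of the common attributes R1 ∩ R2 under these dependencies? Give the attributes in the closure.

BCE

R1 ∩ R2 = {BC}.
BC → E applies, adding E
Closure: {BCE}.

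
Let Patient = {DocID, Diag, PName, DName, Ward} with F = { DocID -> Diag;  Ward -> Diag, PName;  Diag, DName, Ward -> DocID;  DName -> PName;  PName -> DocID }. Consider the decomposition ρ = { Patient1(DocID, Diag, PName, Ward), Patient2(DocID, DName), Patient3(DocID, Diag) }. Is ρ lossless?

No

Chase test. Columns are DocID, Diag, PName, DName, Ward; row i has aⱼ where attribute j ∈ Patienti, else bᵢⱼ.
Initial tableau (one row per fragment):
  row 1: a1 a2 a3 b14 a5
  row 2: a1 b22 b23 a4 b25
  row 3: a1 a2 b33 b34 b35
Rows 1 and 2 agree on DocID; apply DocID→Diag and equate their Diag entries.
No row becomes fully distinguished — the join is lossy.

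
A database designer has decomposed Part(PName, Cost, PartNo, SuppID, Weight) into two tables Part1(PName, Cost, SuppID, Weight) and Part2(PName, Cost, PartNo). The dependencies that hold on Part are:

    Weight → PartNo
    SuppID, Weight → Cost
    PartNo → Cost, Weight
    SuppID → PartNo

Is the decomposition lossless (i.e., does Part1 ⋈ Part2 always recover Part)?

Common attributes: Part1 ∩ Part2 = {PName, Cost}.
No dependency enlarges {PName, Cost}, so (PName, Cost)⁺ = {PName, Cost}.
The closure contains neither all of Part1 = {PName, Cost, SuppID, Weight} nor all of Part2 = {PName, Cost, PartNo}, so the common attributes are not a superkey of either fragment. The join is lossy.

No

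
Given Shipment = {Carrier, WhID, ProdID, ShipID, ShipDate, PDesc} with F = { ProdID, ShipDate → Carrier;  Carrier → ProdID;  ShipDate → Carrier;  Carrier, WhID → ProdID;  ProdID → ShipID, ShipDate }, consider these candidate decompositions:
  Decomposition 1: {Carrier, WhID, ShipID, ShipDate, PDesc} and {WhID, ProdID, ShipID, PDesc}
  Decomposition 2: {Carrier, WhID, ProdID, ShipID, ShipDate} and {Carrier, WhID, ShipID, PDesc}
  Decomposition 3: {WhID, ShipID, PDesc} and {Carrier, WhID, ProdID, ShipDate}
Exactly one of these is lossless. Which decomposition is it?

Decomposition 1: common = {WhID, ShipID, PDesc}, closure = {WhID, ShipID, PDesc} → lossy.
Decomposition 2: common = {Carrier, WhID, ShipID}, closure = {Carrier, WhID, ProdID, ShipID, ShipDate} → lossless.
Decomposition 3: common = {WhID}, closure = {WhID} → lossy.

Decomposition 2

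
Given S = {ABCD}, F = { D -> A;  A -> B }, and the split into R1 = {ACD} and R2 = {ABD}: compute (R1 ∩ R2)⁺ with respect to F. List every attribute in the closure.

ABD

R1 ∩ R2 = {AD}.
A → B applies, adding B
Closure: {ABD}.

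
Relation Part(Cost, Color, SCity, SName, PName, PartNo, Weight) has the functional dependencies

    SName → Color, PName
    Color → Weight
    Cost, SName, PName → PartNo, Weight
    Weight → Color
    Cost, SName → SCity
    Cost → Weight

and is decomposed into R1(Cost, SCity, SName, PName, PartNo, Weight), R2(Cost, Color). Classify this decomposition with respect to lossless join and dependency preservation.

lossless but not dependency-preserving

Lossless test: (Cost)⁺ = {Cost, Color, Weight}, which contains all of one fragment — lossless.
Dependency preservation: the restricted closure of {SName} across the fragments never reaches {Color, PName}, so SName → Color, PName cannot be enforced without a join — not preserved.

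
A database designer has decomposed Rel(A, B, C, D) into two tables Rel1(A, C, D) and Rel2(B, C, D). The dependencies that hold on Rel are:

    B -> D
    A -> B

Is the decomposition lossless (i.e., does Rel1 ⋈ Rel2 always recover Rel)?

No

Common attributes: Rel1 ∩ Rel2 = {C, D}.
No dependency enlarges {C, D}, so (C, D)⁺ = {C, D}.
The closure contains neither all of Rel1 = {A, C, D} nor all of Rel2 = {B, C, D}, so the common attributes are not a superkey of either fragment. The join is lossy.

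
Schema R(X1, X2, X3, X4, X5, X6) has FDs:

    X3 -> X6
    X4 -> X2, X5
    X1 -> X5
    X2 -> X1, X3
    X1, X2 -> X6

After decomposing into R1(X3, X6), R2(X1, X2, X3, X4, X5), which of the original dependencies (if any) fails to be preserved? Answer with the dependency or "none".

none

X3 → X6 lies within R1.
X4 → X2, X5 lies within R2.
X1 → X5 lies within R2.
X2 → X1, X3 lies within R2.
X1, X2 → X6: restricted closure across fragments reaches X6.
Every dependency is enforceable on the fragments, so the decomposition is dependency-preserving.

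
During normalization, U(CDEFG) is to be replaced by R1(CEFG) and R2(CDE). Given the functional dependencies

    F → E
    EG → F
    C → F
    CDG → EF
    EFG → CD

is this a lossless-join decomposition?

Common attributes: R1 ∩ R2 = {CE}.
Closure of {CE}: C → F applies, adding F. So (CE)⁺ = {CEF}.
The closure contains neither all of R1 = {CEFG} nor all of R2 = {CDE}, so the common attributes are not a superkey of either fragment. The join is lossy.

No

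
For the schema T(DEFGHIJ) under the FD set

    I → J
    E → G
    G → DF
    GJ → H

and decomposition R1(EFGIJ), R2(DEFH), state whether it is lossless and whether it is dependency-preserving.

lossy and not dependency-preserving

Lossless test: (EF)⁺ = {DEFG}, which is a superkey of neither fragment — lossy.
Dependency preservation: the restricted closure of {G} across the fragments never reaches {DF}, so G → DF cannot be enforced without a join — not preserved.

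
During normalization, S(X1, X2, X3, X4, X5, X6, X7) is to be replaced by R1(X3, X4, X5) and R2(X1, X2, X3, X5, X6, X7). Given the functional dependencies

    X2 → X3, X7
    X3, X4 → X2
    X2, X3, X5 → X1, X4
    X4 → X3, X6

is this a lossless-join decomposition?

Common attributes: R1 ∩ R2 = {X3, X5}.
No dependency enlarges {X3, X5}, so (X3, X5)⁺ = {X3, X5}.
The closure contains neither all of R1 = {X3, X4, X5} nor all of R2 = {X1, X2, X3, X5, X6, X7}, so the common attributes are not a superkey of either fragment. The join is lossy.

No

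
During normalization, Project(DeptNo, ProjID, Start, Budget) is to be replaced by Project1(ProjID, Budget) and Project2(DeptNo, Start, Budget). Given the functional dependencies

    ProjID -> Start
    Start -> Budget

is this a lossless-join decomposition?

Common attributes: Project1 ∩ Project2 = {Budget}.
No dependency enlarges {Budget}, so (Budget)⁺ = {Budget}.
The closure contains neither all of Project1 = {ProjID, Budget} nor all of Project2 = {DeptNo, Start, Budget}, so the common attributes are not a superkey of either fragment. The join is lossy.

No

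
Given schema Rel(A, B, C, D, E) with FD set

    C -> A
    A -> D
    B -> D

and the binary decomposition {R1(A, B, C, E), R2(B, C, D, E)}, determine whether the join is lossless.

Yes

Common attributes: R1 ∩ R2 = {B, C, E}.
Closure of {B, C, E}: C → A applies, adding A; A → D applies, adding D. So (B, C, E)⁺ = {A, B, C, D, E}.
This closure contains every attribute of R1, so R1 ∩ R2 → R1. The join is lossless.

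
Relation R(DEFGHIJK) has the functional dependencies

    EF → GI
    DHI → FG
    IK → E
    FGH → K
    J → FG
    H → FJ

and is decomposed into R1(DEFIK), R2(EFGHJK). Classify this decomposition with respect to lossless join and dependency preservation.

lossy but dependency-preserving

Lossless test: (EFK)⁺ = {EFGIK}, which is a superkey of neither fragment — lossy.
Dependency preservation: EF → GI; DHI → FG are not contained in any single fragment, but the restricted closure of each left-hand side across the fragments still reaches the right-hand side; the remaining FDs each lie inside some fragment. All dependencies are preserved.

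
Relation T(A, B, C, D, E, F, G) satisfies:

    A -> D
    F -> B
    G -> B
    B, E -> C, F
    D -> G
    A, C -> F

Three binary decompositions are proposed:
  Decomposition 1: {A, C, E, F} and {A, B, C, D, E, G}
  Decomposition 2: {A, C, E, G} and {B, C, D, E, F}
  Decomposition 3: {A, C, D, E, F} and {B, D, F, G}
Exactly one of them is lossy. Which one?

Decomposition 2

Decomposition 1: common = {A, C, E}, closure = {A, B, C, D, E, F, G} → lossless.
Decomposition 2: common = {C, E}, closure = {C, E} → lossy.
Decomposition 3: common = {D, F}, closure = {B, D, F, G} → lossless.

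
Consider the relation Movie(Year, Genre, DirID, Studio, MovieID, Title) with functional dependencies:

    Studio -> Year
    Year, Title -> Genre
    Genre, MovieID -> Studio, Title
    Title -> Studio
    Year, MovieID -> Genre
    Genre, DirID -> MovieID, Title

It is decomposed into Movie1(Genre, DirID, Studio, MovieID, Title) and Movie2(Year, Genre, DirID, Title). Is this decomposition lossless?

Common attributes: Movie1 ∩ Movie2 = {Genre, DirID, Title}.
Closure of {Genre, DirID, Title}: Title → Studio applies, adding Studio; Genre, DirID → MovieID, Title applies, adding MovieID; Studio → Year applies, adding Year. So (Genre, DirID, Title)⁺ = {Year, Genre, DirID, Studio, MovieID, Title}.
This closure contains every attribute of Movie1, so Movie1 ∩ Movie2 → Movie1. The join is lossless.

Yes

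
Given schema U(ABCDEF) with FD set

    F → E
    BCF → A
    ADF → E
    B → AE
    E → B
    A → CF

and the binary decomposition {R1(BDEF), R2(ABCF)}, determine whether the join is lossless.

Common attributes: R1 ∩ R2 = {BF}.
Closure of {BF}: F → E applies, adding E; B → AE applies, adding A; A → CF applies, adding C. So (BF)⁺ = {ABCEF}.
This closure contains every attribute of R2, so R1 ∩ R2 → R2. The join is lossless.

Yes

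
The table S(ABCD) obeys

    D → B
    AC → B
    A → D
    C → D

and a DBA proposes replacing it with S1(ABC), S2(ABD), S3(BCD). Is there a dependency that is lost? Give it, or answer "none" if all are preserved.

none

D → B lies within S2.
AC → B lies within S1.
A → D lies within S2.
C → D lies within S3.
Every dependency is enforceable on the fragments, so the decomposition is dependency-preserving.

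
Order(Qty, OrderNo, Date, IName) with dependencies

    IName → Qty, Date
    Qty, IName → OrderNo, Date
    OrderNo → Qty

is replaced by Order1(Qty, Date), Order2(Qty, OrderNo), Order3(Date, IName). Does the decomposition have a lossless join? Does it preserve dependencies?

Lossless test (chase): applying each FD to every pair of rows produces no changes in the tableau, so no row becomes fully distinguished — the join is lossy.
Dependency preservation: the restricted closure of {IName} across the fragments never reaches {Qty, Date}, so IName → Qty, Date cannot be enforced without a join — not preserved.

lossy and not dependency-preserving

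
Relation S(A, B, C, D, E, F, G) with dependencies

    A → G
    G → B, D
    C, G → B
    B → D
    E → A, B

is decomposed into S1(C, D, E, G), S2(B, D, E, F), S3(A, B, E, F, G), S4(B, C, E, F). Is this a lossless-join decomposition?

Yes

Chase test. Columns are A, B, C, D, E, F, G; row i has aⱼ where attribute j ∈ Si, else bᵢⱼ.
Initial tableau (one row per fragment):
  row 1: b11 b12 a3 a4 a5 b16 a7
  row 2: b21 a2 b23 a4 a5 a6 b27
  row 3: a1 a2 b33 b34 a5 a6 a7
  row 4: b41 a2 a3 b44 a5 a6 b47
Rows 1 and 3 agree on G; apply G→B, D and equate their B, D entries.
Rows 1 and 4 agree on B; apply B→D and equate their D entries.
Rows 1 and 2 agree on E; apply E→A, B and equate their A, B entries.
Rows 1 and 3 agree on E; apply E→A, B and equate their A, B entries.
Rows 1 and 4 agree on E; apply E→A, B and equate their A, B entries.
Rows 1 and 2 agree on A; apply A→G and equate their G entries.
Rows 1 and 4 agree on A; apply A→G and equate their G entries.
Row 4 is now all distinguished symbols — the join is lossless.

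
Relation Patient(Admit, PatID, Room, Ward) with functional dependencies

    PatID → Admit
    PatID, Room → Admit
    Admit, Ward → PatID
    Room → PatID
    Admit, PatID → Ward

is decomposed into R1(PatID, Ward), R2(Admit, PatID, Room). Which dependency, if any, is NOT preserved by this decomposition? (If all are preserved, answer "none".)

Check Admit, Ward → PatID: no single fragment contains all of {Admit, PatID, Ward}, and the restricted closure of {Admit, Ward} across the fragments never reaches {PatID}.
PatID → Admit is preserved.
PatID, Room → Admit is preserved.
Room → PatID is preserved.
Admit, PatID → Ward is preserved.

Admit, Ward → PatID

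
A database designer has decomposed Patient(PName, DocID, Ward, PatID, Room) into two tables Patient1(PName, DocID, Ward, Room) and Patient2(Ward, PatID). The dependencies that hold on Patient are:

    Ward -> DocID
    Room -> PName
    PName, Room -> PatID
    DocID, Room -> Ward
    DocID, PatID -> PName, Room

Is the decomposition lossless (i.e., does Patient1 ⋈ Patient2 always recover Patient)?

No

Common attributes: Patient1 ∩ Patient2 = {Ward}.
Closure of {Ward}: Ward → DocID applies, adding DocID. So (Ward)⁺ = {DocID, Ward}.
The closure contains neither all of Patient1 = {PName, DocID, Ward, Room} nor all of Patient2 = {Ward, PatID}, so the common attributes are not a superkey of either fragment. The join is lossy.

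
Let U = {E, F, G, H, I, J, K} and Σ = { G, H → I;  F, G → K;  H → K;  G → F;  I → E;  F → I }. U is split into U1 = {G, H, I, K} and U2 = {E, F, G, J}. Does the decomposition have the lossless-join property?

No

Common attributes: U1 ∩ U2 = {G}.
Closure of {G}: G → F applies, adding F; F → I applies, adding I; F, G → K applies, adding K; I → E applies, adding E. So (G)⁺ = {E, F, G, I, K}.
The closure contains neither all of U1 = {G, H, I, K} nor all of U2 = {E, F, G, J}, so the common attributes are not a superkey of either fragment. The join is lossy.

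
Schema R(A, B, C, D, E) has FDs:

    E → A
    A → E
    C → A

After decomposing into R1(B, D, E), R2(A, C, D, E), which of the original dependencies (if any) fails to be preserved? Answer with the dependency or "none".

E → A lies within R2.
A → E lies within R2.
C → A lies within R2.
Every dependency is enforceable on the fragments, so the decomposition is dependency-preserving.

none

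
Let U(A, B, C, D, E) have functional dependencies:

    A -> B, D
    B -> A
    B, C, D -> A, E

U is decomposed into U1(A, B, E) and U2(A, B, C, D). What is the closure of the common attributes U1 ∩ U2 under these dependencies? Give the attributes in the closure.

U1 ∩ U2 = {A, B}.
A → B, D applies, adding D
Closure: {A, B, D}.

A, B, D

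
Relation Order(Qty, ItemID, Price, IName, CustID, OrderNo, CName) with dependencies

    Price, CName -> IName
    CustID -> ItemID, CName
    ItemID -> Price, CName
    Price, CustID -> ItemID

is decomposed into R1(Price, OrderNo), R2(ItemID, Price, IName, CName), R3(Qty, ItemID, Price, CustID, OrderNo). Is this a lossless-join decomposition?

Chase test. Columns are Qty, ItemID, Price, IName, CustID, OrderNo, CName; row i has aⱼ where attribute j ∈ Ri, else bᵢⱼ.
Initial tableau (one row per fragment):
  row 1: b11 b12 a3 b14 b15 a6 b17
  row 2: b21 a2 a3 a4 b25 b26 a7
  row 3: a1 a2 a3 b34 a5 a6 b37
Rows 2 and 3 agree on ItemID; apply ItemID→Price, CName and equate their Price, CName entries.
Rows 2 and 3 agree on Price, CName; apply Price, CName→IName and equate their IName entries.
Row 3 is now all distinguished symbols — the join is lossless.

Yes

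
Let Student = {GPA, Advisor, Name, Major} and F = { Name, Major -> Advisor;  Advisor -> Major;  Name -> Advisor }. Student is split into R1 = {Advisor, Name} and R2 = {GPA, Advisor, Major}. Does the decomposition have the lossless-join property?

Common attributes: R1 ∩ R2 = {Advisor}.
Closure of {Advisor}: Advisor → Major applies, adding Major. So (Advisor)⁺ = {Advisor, Major}.
The closure contains neither all of R1 = {Advisor, Name} nor all of R2 = {GPA, Advisor, Major}, so the common attributes are not a superkey of either fragment. The join is lossy.

No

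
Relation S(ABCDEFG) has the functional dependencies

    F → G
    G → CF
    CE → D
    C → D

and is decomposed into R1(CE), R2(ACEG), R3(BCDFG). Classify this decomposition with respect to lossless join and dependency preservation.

Lossless test (chase): Rows 2 and 3 agree on G; apply G→CF and equate their CF entries. Rows 1 and 2 agree on CE; apply CE→D and equate their D entries. Rows 1 and 3 agree on C; apply C→D and equate their D entries. No row becomes fully distinguished — the join is lossy.
Dependency preservation: CE → D is not contained in any single fragment, but the restricted closure of its left-hand side across the fragments still reaches the right-hand side; the remaining FDs each lie inside some fragment. All dependencies are preserved.

lossy but dependency-preserving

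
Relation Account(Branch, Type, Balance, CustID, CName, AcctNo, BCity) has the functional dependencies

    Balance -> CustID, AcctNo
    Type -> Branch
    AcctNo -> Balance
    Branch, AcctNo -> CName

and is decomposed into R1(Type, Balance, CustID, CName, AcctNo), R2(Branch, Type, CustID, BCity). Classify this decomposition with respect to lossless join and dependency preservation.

lossy and not dependency-preserving

Lossless test: (Type, CustID)⁺ = {Branch, Type, CustID}, which is a superkey of neither fragment — lossy.
Dependency preservation: the restricted closure of {Branch, AcctNo} across the fragments never reaches {CName}, so Branch, AcctNo → CName cannot be enforced without a join — not preserved.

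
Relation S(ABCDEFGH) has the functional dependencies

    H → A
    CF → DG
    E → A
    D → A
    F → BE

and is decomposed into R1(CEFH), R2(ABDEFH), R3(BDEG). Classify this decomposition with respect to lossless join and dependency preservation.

lossy and not dependency-preserving

Lossless test (chase): Rows 1 and 2 agree on H; apply H→A and equate their A entries. Rows 1 and 3 agree on E; apply E→A and equate their A entries. Rows 1 and 2 agree on F; apply F→BE and equate their BE entries. No row becomes fully distinguished — the join is lossy.
Dependency preservation: the restricted closure of {CF} across the fragments never reaches {DG}, so CF → DG cannot be enforced without a join — not preserved.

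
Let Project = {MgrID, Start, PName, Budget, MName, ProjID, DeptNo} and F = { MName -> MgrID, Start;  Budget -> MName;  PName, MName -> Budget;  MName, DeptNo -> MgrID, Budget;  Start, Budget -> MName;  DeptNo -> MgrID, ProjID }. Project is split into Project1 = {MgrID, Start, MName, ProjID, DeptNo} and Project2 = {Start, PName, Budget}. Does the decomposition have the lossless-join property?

Common attributes: Project1 ∩ Project2 = {Start}.
No dependency enlarges {Start}, so (Start)⁺ = {Start}.
The closure contains neither all of Project1 = {MgrID, Start, MName, ProjID, DeptNo} nor all of Project2 = {Start, PName, Budget}, so the common attributes are not a superkey of either fragment. The join is lossy.

No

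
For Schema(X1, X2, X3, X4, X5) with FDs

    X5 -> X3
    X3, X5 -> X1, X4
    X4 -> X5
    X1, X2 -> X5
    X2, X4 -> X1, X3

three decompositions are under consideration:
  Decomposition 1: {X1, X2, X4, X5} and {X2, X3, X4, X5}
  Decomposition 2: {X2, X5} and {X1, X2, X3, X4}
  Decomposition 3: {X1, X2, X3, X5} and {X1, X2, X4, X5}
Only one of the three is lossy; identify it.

Decomposition 1: common = {X2, X4, X5}, closure = {X1, X2, X3, X4, X5} → lossless.
Decomposition 2: common = {X2}, closure = {X2} → lossy.
Decomposition 3: common = {X1, X2, X5}, closure = {X1, X2, X3, X4, X5} → lossless.

Decomposition 2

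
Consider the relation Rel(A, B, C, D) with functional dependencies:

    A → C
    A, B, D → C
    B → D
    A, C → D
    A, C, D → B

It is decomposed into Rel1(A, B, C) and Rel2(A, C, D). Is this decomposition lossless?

Common attributes: Rel1 ∩ Rel2 = {A, C}.
Closure of {A, C}: A, C → D applies, adding D; A, C, D → B applies, adding B. So (A, C)⁺ = {A, B, C, D}.
This closure contains every attribute of Rel1, so Rel1 ∩ Rel2 → Rel1. The join is lossless.

Yes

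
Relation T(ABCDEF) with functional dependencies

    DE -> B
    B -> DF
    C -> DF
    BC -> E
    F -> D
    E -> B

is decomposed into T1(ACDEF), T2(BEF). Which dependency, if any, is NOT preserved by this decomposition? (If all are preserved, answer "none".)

Check BC → E: no single fragment contains all of {BCE}, and the restricted closure of {BC} across the fragments never reaches {E}.
DE → B is preserved.
B → DF is preserved.
C → DF is preserved.
F → D is preserved.
E → B is preserved.

BC -> E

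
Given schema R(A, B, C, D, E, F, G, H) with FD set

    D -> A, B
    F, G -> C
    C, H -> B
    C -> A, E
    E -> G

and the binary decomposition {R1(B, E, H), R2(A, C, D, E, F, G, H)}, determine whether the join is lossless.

Common attributes: R1 ∩ R2 = {E, H}.
Closure of {E, H}: E → G applies, adding G. So (E, H)⁺ = {E, G, H}.
The closure contains neither all of R1 = {B, E, H} nor all of R2 = {A, C, D, E, F, G, H}, so the common attributes are not a superkey of either fragment. The join is lossy.

No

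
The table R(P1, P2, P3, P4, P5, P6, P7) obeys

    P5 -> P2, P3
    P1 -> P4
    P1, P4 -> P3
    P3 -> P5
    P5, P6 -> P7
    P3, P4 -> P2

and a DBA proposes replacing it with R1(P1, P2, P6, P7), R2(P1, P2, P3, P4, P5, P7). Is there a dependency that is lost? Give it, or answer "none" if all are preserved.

Check P5, P6 → P7: no single fragment contains all of {P5, P6, P7}, and the restricted closure of {P5, P6} across the fragments never reaches {P7}.
P5 → P2, P3 is preserved.
P1 → P4 is preserved.
P1, P4 → P3 is preserved.
P3 → P5 is preserved.
P3, P4 → P2 is preserved.

P5, P6 -> P7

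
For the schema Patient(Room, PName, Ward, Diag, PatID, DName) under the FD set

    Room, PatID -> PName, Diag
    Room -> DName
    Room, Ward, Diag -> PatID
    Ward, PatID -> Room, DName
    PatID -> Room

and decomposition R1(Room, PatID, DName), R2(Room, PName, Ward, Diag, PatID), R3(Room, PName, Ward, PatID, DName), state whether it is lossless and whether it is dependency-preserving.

lossless and dependency-preserving

Lossless test (chase): Rows 1 and 2 agree on Room, PatID; apply Room, PatID→PName, Diag and equate their PName, Diag entries. Rows 1 and 3 agree on Room, PatID; apply Room, PatID→PName, Diag and equate their PName, Diag entries. Rows 1 and 2 agree on Room; apply Room→DName and equate their DName entries. Row 2 is now all distinguished symbols — the join is lossless.
Dependency preservation: every FD's attributes lie within a single fragment, so each can be enforced locally — preserved.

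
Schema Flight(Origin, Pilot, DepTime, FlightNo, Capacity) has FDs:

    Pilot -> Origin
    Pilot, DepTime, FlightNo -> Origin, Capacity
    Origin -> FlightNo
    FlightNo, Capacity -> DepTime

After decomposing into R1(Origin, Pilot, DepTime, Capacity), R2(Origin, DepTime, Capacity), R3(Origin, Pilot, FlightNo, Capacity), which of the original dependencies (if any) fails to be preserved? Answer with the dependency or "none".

FlightNo, Capacity -> DepTime

Check FlightNo, Capacity → DepTime: no single fragment contains all of {DepTime, FlightNo, Capacity}, and the restricted closure of {FlightNo, Capacity} across the fragments never reaches {DepTime}.
Pilot → Origin is preserved.
Pilot, DepTime, FlightNo → Origin, Capacity is preserved.
Origin → FlightNo is preserved.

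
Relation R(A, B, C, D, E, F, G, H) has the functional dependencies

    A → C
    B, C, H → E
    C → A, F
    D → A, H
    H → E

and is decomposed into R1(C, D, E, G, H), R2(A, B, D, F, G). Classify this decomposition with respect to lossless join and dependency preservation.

Lossless test: (D, G)⁺ = {A, C, D, E, F, G, H}, which contains all of one fragment — lossless.
Dependency preservation: the restricted closure of {A} across the fragments never reaches {C}, so A → C cannot be enforced without a join — not preserved.

lossless but not dependency-preserving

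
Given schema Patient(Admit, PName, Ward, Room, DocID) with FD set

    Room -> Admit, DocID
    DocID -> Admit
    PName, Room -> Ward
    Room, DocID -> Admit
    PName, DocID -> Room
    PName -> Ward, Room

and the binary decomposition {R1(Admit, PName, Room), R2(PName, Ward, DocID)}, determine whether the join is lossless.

Yes

Common attributes: R1 ∩ R2 = {PName}.
Closure of {PName}: PName → Ward, Room applies, adding Ward, Room; Room → Admit, DocID applies, adding Admit, DocID. So (PName)⁺ = {Admit, PName, Ward, Room, DocID}.
This closure contains every attribute of R1, so R1 ∩ R2 → R1. The join is lossless.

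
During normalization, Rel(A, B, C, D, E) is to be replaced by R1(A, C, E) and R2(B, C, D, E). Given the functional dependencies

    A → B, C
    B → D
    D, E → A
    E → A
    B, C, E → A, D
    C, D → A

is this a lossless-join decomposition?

Common attributes: R1 ∩ R2 = {C, E}.
Closure of {C, E}: E → A applies, adding A; A → B, C applies, adding B; B → D applies, adding D. So (C, E)⁺ = {A, B, C, D, E}.
This closure contains every attribute of R1, so R1 ∩ R2 → R1. The join is lossless.

Yes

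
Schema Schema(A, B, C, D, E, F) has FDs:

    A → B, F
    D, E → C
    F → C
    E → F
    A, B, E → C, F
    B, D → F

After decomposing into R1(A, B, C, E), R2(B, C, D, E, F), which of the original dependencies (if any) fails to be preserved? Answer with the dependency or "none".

Check A → B, F: no single fragment contains all of {A, B, F}, and the restricted closure of {A} across the fragments never reaches {B, F}.
D, E → C is preserved.
F → C is preserved.
E → F is preserved.
A, B, E → C, F is preserved.
B, D → F is preserved.

A → B, F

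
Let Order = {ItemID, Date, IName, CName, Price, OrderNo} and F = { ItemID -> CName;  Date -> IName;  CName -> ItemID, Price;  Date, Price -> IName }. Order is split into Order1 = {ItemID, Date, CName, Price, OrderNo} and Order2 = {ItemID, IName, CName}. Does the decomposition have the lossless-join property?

No

Common attributes: Order1 ∩ Order2 = {ItemID, CName}.
Closure of {ItemID, CName}: CName → ItemID, Price applies, adding Price. So (ItemID, CName)⁺ = {ItemID, CName, Price}.
The closure contains neither all of Order1 = {ItemID, Date, CName, Price, OrderNo} nor all of Order2 = {ItemID, IName, CName}, so the common attributes are not a superkey of either fragment. The join is lossy.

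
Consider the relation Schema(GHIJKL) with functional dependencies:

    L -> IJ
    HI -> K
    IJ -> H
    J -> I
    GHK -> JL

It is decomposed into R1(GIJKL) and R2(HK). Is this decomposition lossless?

No

Common attributes: R1 ∩ R2 = {K}.
No dependency enlarges {K}, so (K)⁺ = {K}.
The closure contains neither all of R1 = {GIJKL} nor all of R2 = {HK}, so the common attributes are not a superkey of either fragment. The join is lossy.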